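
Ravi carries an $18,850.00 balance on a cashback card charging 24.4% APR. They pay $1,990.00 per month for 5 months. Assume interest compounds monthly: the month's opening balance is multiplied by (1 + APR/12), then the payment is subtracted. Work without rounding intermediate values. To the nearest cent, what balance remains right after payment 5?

Monthly rate r = 24.4%/12 = 2.03333% = 0.0203333.
Each month: B ← B·(1+r) − $1,990.00.
Month 1: interest $383.28; balance after payment $17,243.28.
Month 2: interest $350.61; balance after payment $15,603.90.
Month 3: interest $317.28; balance after payment $13,931.18.
Month 4: interest $283.27; balance after payment $12,224.44.
Month 5: interest $248.56; balance after payment $10,483.01.

$10,483.01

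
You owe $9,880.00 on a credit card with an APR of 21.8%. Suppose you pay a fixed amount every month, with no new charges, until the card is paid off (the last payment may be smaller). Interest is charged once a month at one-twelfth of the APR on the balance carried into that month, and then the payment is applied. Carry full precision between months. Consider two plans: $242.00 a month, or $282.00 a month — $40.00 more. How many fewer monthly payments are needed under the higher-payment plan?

19 fewer payments

Monthly rate r = 21.8%/12 = 1.81667% = 0.0181667.
At $242.00/mo: n = ⌈−ln(1 − rB₀/P)/ln(1+r)⌉ = 76 payments (last $44.50); total interest = total paid − $9,880.00 = $8,314.50.
At $282.00/mo: 57 payments (last $58.55); total interest $5,970.55.
Payments saved = 76 − 57 = 19.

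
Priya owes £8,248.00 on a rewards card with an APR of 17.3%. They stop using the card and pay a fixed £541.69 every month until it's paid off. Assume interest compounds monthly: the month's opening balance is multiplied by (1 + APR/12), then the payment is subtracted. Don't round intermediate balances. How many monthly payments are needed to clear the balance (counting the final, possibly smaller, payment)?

Monthly rate r = 17.3%/12 = 1.44167% = 0.0144167.
Recurrence: B ← B·(1+r) − £541.69.
Month 1: interest £118.91; balance after payment £7,825.22.
Month 2: interest £112.81; balance after payment £7,396.34.
Closed form: n = −ln(1 − rB₀/P)/ln(1+r) = −ln(0.78049)/ln(1.01442) ≈ 17.315, so the balance reaches zero during payment 18.

18 months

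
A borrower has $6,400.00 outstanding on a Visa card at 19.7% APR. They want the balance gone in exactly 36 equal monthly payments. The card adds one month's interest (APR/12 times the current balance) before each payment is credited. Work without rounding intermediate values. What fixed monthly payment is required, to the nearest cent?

$236.87

Monthly rate r = 19.7%/12 = 1.64167% = 0.0164167.
Level-payment amortization: P = B₀·r / (1 − (1+r)^(−n)) = 6400.00·0.0164167 / (1 − 1.01642^(−36)).
Denominator 1 − (1+r)^(−36) = 0.443563.
P = 105.067 / 0.443563 ≈ 236.87.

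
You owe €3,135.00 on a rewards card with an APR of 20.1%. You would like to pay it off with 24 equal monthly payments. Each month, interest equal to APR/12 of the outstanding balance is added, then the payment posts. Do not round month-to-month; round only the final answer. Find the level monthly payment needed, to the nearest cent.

Monthly rate r = 20.1%/12 = 1.675% = 0.01675.
Level-payment amortization: P = B₀·r / (1 − (1+r)^(−n)) = 3135.00·0.01675 / (1 − 1.01675^(−24)).
Denominator 1 − (1+r)^(−24) = 0.32878809.
P = 52.5113 / 0.32878809 ≈ 159.71.

€159.71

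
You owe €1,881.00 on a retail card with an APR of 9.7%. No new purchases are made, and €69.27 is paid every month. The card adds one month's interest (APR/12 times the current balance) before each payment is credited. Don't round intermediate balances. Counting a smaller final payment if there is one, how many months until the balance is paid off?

Monthly rate r = 9.7%/12 = 0.808333% = 0.00808333.
Recurrence: B ← B·(1+r) − €69.27.
Month 1: interest €15.20; balance after payment €1,826.93.
Month 2: interest €14.77; balance after payment €1,772.43.
Closed form: n = −ln(1 − rB₀/P)/ln(1+r) = −ln(0.7805)/ln(1.00808) ≈ 30.782, so the balance reaches zero during payment 31.

31 payments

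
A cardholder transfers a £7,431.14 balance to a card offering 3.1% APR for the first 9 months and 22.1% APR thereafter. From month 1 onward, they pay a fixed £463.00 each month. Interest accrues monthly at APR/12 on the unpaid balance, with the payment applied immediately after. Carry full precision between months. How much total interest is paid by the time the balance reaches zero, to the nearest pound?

£417

Promo months 1–9 at r₀ = 3.1%/12 = 0.00258333; months 10+ at r₁ = 22.1%/12 = 0.0184167.
After month 9: iterate B ← B·(1+r₀) − £463.00 for 9 months → £3,395.39.
Then at r₁ with £463.00/mo: n₂ = −ln(1 − r₁·B/P)/ln(1+r₁) ≈ 7.95 → 8 more payments.
Total paid = 16·£463.00 + £440.35 = £7,848.35; interest = £7,848.35 − £7,431.14 = £417.21.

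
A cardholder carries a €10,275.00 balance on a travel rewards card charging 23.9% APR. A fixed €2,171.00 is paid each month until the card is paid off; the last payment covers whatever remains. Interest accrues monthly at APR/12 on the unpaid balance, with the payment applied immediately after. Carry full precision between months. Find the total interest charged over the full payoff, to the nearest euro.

€625

Monthly rate r = 23.9%/12 = 1.99167% = 0.0199167.
Payoff takes n = ⌈−ln(1 − rB₀/P)/ln(1+r)⌉ = ⌈5.020⌉ = 6 payments; the last is €44.58.
Total paid = 5·€2,171.00 + €44.58 = €10,899.58.
Total interest = total paid − principal = €10,899.58 − €10,275.00 = €624.58.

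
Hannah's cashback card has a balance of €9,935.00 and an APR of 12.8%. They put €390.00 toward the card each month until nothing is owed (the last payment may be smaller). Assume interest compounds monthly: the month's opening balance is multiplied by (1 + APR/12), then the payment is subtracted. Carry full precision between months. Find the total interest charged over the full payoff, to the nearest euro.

Monthly rate r = 12.8%/12 = 1.06667% = 0.0106667.
Payoff takes n = ⌈−ln(1 − rB₀/P)/ln(1+r)⌉ = ⌈29.884⌉ = 30 payments; the last is €345.12.
Total paid = 29·€390.00 + €345.12 = €11,655.12.
Total interest = total paid − principal = €11,655.12 − €9,935.00 = €1,720.12.

€1,720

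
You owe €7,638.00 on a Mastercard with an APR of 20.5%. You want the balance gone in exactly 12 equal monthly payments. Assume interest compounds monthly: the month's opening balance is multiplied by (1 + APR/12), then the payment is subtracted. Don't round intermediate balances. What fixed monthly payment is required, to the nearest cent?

Monthly rate r = 20.5%/12 = 1.70833% = 0.0170833.
Level-payment amortization: P = B₀·r / (1 − (1+r)^(−n)) = 7638.00·0.0170833 / (1 − 1.01708^(−12)).
Denominator 1 − (1+r)^(−12) = 0.183941021.
P = 130.482 / 0.183941021 ≈ 709.37.

€709.37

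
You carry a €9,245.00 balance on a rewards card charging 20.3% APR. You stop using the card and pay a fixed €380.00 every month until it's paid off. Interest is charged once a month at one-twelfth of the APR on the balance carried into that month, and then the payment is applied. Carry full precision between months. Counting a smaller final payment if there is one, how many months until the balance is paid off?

Monthly rate r = 20.3%/12 = 1.69167% = 0.0169167.
Recurrence: B ← B·(1+r) − €380.00.
Month 1: interest €156.39; balance after payment €9,021.39.
Month 2: interest €152.61; balance after payment €8,794.01.
Closed form: n = −ln(1 − rB₀/P)/ln(1+r) = −ln(0.58844)/ln(1.01692) ≈ 31.611, so the balance reaches zero during payment 32.

32 payments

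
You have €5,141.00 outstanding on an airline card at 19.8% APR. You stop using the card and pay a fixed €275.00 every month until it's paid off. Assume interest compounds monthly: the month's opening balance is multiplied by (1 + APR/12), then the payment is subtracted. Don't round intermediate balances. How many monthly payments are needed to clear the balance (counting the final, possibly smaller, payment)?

23 months

Monthly rate r = 19.8%/12 = 1.65% = 0.0165.
Recurrence: B ← B·(1+r) − €275.00.
Month 1: interest €84.83; balance after payment €4,950.83.
Month 2: interest €81.69; balance after payment €4,757.52.
Closed form: n = −ln(1 − rB₀/P)/ln(1+r) = −ln(0.69154)/ln(1.0165) ≈ 22.538, so the balance reaches zero during payment 23.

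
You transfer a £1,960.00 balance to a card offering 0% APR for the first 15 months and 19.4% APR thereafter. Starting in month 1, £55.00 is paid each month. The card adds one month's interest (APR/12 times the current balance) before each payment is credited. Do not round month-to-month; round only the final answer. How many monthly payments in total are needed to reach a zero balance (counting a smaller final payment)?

41 payments

Promo months 1–15 at r₀ = 0%/12 = 0; months 16+ at r₁ = 19.4%/12 = 0.0161667.
After month 15 (no interest yet): B = £1,960.00 − 15·£55.00 = £1,135.00.
Then at r₁ with £55.00/mo: n₂ = −ln(1 − r₁·B/P)/ln(1+r₁) ≈ 25.31 → 26 more payments.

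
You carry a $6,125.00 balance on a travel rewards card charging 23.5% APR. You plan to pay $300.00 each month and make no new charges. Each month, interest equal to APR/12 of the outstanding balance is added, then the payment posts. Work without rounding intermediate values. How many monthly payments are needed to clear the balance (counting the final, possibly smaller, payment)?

27 payments

Monthly rate r = 23.5%/12 = 1.95833% = 0.0195833.
Recurrence: B ← B·(1+r) − $300.00.
Month 1: interest $119.95; balance after payment $5,944.95.
Month 2: interest $116.42; balance after payment $5,761.37.
Closed form: n = −ln(1 − rB₀/P)/ln(1+r) = −ln(0.60017)/ln(1.01958) ≈ 26.324, so the balance reaches zero during payment 27.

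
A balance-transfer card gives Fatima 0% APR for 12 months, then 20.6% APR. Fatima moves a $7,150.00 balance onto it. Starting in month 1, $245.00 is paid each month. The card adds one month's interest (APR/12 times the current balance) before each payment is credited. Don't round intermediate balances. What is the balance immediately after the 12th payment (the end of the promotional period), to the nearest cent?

Promo months 1–12 at r₀ = 0%/12 = 0; months 13+ at r₁ = 20.6%/12 = 0.0171667.
After month 12 (no interest yet): B = $7,150.00 − 12·$245.00 = $4,210.00.

$4,210.00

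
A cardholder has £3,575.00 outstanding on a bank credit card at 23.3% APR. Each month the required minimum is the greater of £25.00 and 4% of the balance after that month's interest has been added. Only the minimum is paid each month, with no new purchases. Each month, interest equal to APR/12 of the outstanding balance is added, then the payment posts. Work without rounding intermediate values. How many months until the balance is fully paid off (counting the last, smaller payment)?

Monthly rate r = 23.3%/12 = 1.94167% = 0.0194167.
While 4% of the post-interest balance exceeds £25.00, each month B ← (B·(1+r))·(1 − 0.04), i.e. B shrinks by the factor (1+r)·0.96 = 0.97864.
This holds for months 1–82. Entering month 83 the balance is £608.64; 4% of the post-interest balance is now below £25.00, so the flat £25.00 minimum applies from here.
From month 83 a fixed £25.00 at rate r clears £608.64 in 34 more payments. Total: 82 + 34 = 116 months.

116 months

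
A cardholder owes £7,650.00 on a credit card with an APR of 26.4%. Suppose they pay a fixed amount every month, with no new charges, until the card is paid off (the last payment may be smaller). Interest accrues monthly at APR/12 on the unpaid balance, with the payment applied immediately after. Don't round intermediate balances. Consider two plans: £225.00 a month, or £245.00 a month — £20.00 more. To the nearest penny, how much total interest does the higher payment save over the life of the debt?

Monthly rate r = 26.4%/12 = 2.2% = 0.022.
At £225.00/mo: n = ⌈−ln(1 − rB₀/P)/ln(1+r)⌉ = 64 payments (last £76.57); total interest = total paid − £7,650.00 = £6,601.57.
At £245.00/mo: 54 payments (last £90.66); total interest £5,425.66.
Interest saved = £6,601.57 − £5,425.66 = £1,175.91.

£1,175.91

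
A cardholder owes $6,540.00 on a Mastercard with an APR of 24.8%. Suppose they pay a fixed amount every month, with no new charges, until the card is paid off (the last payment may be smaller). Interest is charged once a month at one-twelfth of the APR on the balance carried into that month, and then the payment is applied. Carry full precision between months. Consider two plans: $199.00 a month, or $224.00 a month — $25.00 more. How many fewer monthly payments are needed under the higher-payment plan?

Monthly rate r = 24.8%/12 = 2.06667% = 0.0206667.
At $199.00/mo: n = ⌈−ln(1 − rB₀/P)/ln(1+r)⌉ = 56 payments (last $115.72); total interest = total paid − $6,540.00 = $4,520.72.
At $224.00/mo: 46 payments (last $47.34); total interest $3,587.34.
Payments saved = 56 − 46 = 10.

10 fewer payments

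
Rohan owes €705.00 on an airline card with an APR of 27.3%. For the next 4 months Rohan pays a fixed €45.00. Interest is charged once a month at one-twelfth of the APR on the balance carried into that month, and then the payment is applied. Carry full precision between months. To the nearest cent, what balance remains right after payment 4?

€585.14

Monthly rate r = 27.3%/12 = 2.275% = 0.02275.
Each month: B ← B·(1+r) − €45.00.
Month 1: interest €16.04; balance after payment €676.04.
Month 2: interest €15.38; balance after payment €646.42.
Month 3: interest €14.71; balance after payment €616.12.
Month 4: interest €14.02; balance after payment €585.14.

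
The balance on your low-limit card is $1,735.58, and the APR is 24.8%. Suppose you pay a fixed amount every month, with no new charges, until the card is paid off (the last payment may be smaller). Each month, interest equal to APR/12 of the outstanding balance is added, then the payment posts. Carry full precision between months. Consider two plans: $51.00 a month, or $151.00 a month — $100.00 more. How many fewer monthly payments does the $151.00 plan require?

46 fewer payments

Monthly rate r = 24.8%/12 = 2.06667% = 0.0206667.
At $51.00/mo: n = ⌈−ln(1 − rB₀/P)/ln(1+r)⌉ = 60 payments (last $20.45); total interest = total paid − $1,735.58 = $1,293.87.
At $151.00/mo: 14 payments (last $39.26); total interest $266.68.
Payments saved = 60 − 14 = 46.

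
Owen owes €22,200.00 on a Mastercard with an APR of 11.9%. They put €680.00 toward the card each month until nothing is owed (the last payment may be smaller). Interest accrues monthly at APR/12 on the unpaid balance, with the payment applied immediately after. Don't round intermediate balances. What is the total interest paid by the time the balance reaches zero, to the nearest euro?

Monthly rate r = 11.9%/12 = 0.991667% = 0.00991667.
Payoff takes n = ⌈−ln(1 − rB₀/P)/ln(1+r)⌉ = ⌈39.643⌉ = 40 payments; the last is €438.18.
Total paid = 39·€680.00 + €438.18 = €26,958.18.
Total interest = total paid − principal = €26,958.18 − €22,200.00 = €4,758.18.

€4,758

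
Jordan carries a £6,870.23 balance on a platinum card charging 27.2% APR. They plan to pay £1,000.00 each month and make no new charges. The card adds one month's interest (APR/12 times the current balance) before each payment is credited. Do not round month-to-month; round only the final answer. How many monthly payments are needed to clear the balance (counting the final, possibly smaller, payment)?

8 months

Monthly rate r = 27.2%/12 = 2.26667% = 0.0226667.
Recurrence: B ← B·(1+r) − £1,000.00.
Month 1: interest £155.73; balance after payment £6,025.96.
Month 2: interest £136.59; balance after payment £5,162.54.
Closed form: n = −ln(1 − rB₀/P)/ln(1+r) = −ln(0.84427)/ln(1.02267) ≈ 7.552, so the balance reaches zero during payment 8.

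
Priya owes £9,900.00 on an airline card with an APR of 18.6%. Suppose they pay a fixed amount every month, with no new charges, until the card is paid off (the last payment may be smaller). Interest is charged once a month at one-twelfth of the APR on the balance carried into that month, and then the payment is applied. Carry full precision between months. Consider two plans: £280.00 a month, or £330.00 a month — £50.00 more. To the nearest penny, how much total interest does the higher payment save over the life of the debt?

£1,037.01

Monthly rate r = 18.6%/12 = 1.55% = 0.0155.
At £280.00/mo: n = ⌈−ln(1 − rB₀/P)/ln(1+r)⌉ = 52 payments (last £177.37); total interest = total paid − £9,900.00 = £4,557.37.
At £330.00/mo: 41 payments (last £220.36); total interest £3,520.36.
Interest saved = £4,557.37 − £3,520.36 = £1,037.01.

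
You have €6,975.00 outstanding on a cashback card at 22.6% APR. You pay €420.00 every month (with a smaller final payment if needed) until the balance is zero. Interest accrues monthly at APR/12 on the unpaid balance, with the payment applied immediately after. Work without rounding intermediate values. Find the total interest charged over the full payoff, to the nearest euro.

€1,469

Monthly rate r = 22.6%/12 = 1.88333% = 0.0188333.
Payoff takes n = ⌈−ln(1 − rB₀/P)/ln(1+r)⌉ = ⌈20.103⌉ = 21 payments; the last is €43.57.
Total paid = 20·€420.00 + €43.57 = €8,443.57.
Total interest = total paid − principal = €8,443.57 − €6,975.00 = €1,468.57.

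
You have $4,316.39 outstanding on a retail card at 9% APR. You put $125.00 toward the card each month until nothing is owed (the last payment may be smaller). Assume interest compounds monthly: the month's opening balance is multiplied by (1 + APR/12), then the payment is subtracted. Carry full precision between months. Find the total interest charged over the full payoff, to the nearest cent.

Monthly rate r = 9%/12 = 0.75% = 0.0075.
Payoff takes n = ⌈−ln(1 − rB₀/P)/ln(1+r)⌉ = ⌈40.114⌉ = 41 payments; the last is $14.29.
Total paid = 40·$125.00 + $14.29 = $5,014.29.
Total interest = total paid − principal = $5,014.29 − $4,316.39 = $697.90.

$697.90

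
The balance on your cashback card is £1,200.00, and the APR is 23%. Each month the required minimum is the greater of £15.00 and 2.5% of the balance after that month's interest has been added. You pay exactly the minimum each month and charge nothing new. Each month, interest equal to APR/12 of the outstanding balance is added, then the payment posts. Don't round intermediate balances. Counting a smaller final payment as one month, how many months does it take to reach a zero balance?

186 months

Monthly rate r = 23%/12 = 1.91667% = 0.0191667.
While 2.5% of the post-interest balance exceeds £15.00, each month B ← (B·(1+r))·(1 − 0.025), i.e. B shrinks by the factor (1+r)·0.975 = 0.99369.
This holds for months 1–113. Entering month 114 the balance is £586.69; 2.5% of the post-interest balance is now below £15.00, so the flat £15.00 minimum applies from here.
From month 114 a fixed £15.00 at rate r clears £586.69 in 73 more payments. Total: 113 + 73 = 186 months.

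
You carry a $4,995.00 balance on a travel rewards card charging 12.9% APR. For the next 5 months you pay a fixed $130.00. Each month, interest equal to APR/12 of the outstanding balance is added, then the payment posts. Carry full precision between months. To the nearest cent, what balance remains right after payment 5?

$4,605.19

Monthly rate r = 12.9%/12 = 1.075% = 0.01075.
Each month: B ← B·(1+r) − $130.00.
Month 1: interest $53.70; balance after payment $4,918.70.
Month 2: interest $52.88; balance after payment $4,841.57.
Month 3: interest $52.05; balance after payment $4,763.62.
Month 4: interest $51.21; balance after payment $4,684.83.
Month 5: interest $50.36; balance after payment $4,605.19.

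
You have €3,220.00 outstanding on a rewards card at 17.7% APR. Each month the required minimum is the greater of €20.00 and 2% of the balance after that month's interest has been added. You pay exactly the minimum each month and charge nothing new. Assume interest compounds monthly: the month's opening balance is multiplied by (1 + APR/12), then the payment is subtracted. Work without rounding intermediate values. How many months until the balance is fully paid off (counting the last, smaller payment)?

302 months

Monthly rate r = 17.7%/12 = 1.475% = 0.01475.
While 2% of the post-interest balance exceeds €20.00, each month B ← (B·(1+r))·(1 − 0.02), i.e. B shrinks by the factor (1+r)·0.98 = 0.99445.
This holds for months 1–213. Entering month 214 the balance is €985.12; 2% of the post-interest balance is now below €20.00, so the flat €20.00 minimum applies from here.
From month 214 a fixed €20.00 at rate r clears €985.12 in 89 more payments. Total: 213 + 89 = 302 months.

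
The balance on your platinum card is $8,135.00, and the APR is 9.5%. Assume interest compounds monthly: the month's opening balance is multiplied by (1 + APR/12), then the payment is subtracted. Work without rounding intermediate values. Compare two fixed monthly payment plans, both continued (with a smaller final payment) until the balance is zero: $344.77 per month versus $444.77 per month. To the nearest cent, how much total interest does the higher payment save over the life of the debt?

Monthly rate r = 9.5%/12 = 0.791667% = 0.00791667.
At $344.77/mo: n = ⌈−ln(1 − rB₀/P)/ln(1+r)⌉ = 27 payments (last $76.83); total interest = total paid − $8,135.00 = $905.85.
At $444.77/mo: 20 payments (last $372.16); total interest $687.79.
Interest saved = $905.85 − $687.79 = $218.06.

$218.06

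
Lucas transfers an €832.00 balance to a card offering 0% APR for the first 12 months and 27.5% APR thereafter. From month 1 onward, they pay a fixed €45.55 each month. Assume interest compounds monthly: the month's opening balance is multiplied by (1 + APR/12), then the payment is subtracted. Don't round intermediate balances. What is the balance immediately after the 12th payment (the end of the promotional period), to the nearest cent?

€285.40

Promo months 1–12 at r₀ = 0%/12 = 0; months 13+ at r₁ = 27.5%/12 = 0.0229167.
After month 12 (no interest yet): B = €832.00 − 12·€45.55 = €285.40.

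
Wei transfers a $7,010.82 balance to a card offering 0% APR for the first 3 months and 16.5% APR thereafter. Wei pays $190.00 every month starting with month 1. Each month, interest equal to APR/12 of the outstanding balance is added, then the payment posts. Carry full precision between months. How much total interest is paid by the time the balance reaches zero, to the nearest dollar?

$2,291

Promo months 1–3 at r₀ = 0%/12 = 0; months 4+ at r₁ = 16.5%/12 = 0.01375.
After month 3 (no interest yet): B = $7,010.82 − 3·$190.00 = $6,440.82.
Then at r₁ with $190.00/mo: n₂ = −ln(1 − r₁·B/P)/ln(1+r₁) ≈ 45.95 → 46 more payments.
Total paid = 48·$190.00 + $181.40 = $9,301.40; interest = $9,301.40 − $7,010.82 = $2,290.58.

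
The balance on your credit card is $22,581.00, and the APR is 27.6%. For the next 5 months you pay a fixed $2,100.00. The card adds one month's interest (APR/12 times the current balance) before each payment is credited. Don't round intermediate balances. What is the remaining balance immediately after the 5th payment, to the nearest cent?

Monthly rate r = 27.6%/12 = 2.3% = 0.023.
Each month: B ← B·(1+r) − $2,100.00.
Month 1: interest $519.36; balance after payment $21,000.36.
Month 2: interest $483.01; balance after payment $19,383.37.
Month 3: interest $445.82; balance after payment $17,729.19.
Month 4: interest $407.77; balance after payment $16,036.96.
Month 5: interest $368.85; balance after payment $14,305.81.

$14,305.81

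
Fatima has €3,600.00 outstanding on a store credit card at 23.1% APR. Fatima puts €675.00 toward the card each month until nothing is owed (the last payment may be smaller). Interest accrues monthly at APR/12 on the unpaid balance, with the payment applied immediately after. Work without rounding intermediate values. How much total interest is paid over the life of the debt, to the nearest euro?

€236

Monthly rate r = 23.1%/12 = 1.925% = 0.01925.
Payoff takes n = ⌈−ln(1 − rB₀/P)/ln(1+r)⌉ = ⌈5.681⌉ = 6 payments; the last is €461.35.
Total paid = 5·€675.00 + €461.35 = €3,836.35.
Total interest = total paid − principal = €3,836.35 − €3,600.00 = €236.35.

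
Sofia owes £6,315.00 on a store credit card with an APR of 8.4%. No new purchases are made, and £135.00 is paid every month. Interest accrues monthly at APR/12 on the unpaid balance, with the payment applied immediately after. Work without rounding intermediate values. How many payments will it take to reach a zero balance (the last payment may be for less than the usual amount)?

57 payments

Monthly rate r = 8.4%/12 = 0.7% = 0.007.
Recurrence: B ← B·(1+r) − £135.00.
Month 1: interest £44.20; balance after payment £6,224.20.
Month 2: interest £43.57; balance after payment £6,132.77.
Closed form: n = −ln(1 − rB₀/P)/ln(1+r) = −ln(0.67256)/ln(1.007) ≈ 56.865, so the balance reaches zero during payment 57.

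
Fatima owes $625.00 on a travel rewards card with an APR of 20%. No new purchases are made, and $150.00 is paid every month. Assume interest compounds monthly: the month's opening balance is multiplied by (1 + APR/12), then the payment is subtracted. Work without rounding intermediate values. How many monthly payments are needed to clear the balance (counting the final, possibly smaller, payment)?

Monthly rate r = 20%/12 = 1.66667% = 0.0166667.
Recurrence: B ← B·(1+r) − $150.00.
Month 1: interest $10.42; balance after payment $485.42.
Month 2: interest $8.09; balance after payment $343.51.
Month 3: interest $5.73; balance after payment $199.23.
Month 4: interest $3.32; balance after payment $52.55.
Month 5: interest $0.88; balance after payment $0.00.

5 payments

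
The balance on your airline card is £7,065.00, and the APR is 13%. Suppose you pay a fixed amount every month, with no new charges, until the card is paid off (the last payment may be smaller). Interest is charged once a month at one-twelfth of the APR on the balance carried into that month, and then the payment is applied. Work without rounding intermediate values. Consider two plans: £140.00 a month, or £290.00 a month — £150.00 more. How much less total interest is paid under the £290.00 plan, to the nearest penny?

£2,032.76

Monthly rate r = 13%/12 = 1.08333% = 0.0108333.
At £140.00/mo: n = ⌈−ln(1 − rB₀/P)/ln(1+r)⌉ = 74 payments (last £60.12); total interest = total paid − £7,065.00 = £3,215.12.
At £290.00/mo: 29 payments (last £127.36); total interest £1,182.36.
Interest saved = £3,215.12 − £1,182.36 = £2,032.76.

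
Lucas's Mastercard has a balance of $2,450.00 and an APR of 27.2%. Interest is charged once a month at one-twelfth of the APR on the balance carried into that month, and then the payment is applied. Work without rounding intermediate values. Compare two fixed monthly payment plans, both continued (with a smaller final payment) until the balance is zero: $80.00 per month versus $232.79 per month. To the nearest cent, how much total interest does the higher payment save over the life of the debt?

Monthly rate r = 27.2%/12 = 2.26667% = 0.0226667.
At $80.00/mo: n = ⌈−ln(1 − rB₀/P)/ln(1+r)⌉ = 53 payments (last $68.67); total interest = total paid − $2,450.00 = $1,778.67.
At $232.79/mo: 13 payments (last $37.48); total interest $380.96.
Interest saved = $1,778.67 − $380.96 = $1,397.71.

$1,397.71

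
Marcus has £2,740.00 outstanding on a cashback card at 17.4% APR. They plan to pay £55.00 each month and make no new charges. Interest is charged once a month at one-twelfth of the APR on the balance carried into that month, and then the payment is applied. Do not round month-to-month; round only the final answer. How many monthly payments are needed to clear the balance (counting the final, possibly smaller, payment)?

90 months

Monthly rate r = 17.4%/12 = 1.45% = 0.0145.
Recurrence: B ← B·(1+r) − £55.00.
Month 1: interest £39.73; balance after payment £2,724.73.
Month 2: interest £39.51; balance after payment £2,709.24.
Closed form: n = −ln(1 − rB₀/P)/ln(1+r) = −ln(0.27764)/ln(1.0145) ≈ 89.015, so the balance reaches zero during payment 90.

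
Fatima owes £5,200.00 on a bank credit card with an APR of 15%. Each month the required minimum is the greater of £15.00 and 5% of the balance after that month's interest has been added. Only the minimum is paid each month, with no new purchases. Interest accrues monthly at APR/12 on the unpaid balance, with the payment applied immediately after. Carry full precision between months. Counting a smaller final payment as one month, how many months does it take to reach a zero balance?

Monthly rate r = 15%/12 = 1.25% = 0.0125.
While 5% of the post-interest balance exceeds £15.00, each month B ← (B·(1+r))·(1 − 0.05), i.e. B shrinks by the factor (1+r)·0.95 = 0.96187.
This holds for months 1–74. Entering month 75 the balance is £292.94; 5% of the post-interest balance is now below £15.00, so the flat £15.00 minimum applies from here.
From month 75 a fixed £15.00 at rate r clears £292.94 in 23 more payments. Total: 74 + 23 = 97 months.

97 months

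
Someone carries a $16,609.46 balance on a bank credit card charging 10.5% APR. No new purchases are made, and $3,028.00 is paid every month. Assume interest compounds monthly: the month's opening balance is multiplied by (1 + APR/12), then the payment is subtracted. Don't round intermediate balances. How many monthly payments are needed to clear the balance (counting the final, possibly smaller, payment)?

Monthly rate r = 10.5%/12 = 0.875% = 0.00875.
Recurrence: B ← B·(1+r) − $3,028.00.
Month 1: interest $145.33; balance after payment $13,726.79.
Month 2: interest $120.11; balance after payment $10,818.90.
Month 3: interest $94.67; balance after payment $7,885.57.
Month 4: interest $69.00; balance after payment $4,926.57.
Month 5: interest $43.11; balance after payment $1,941.67.
Month 6: interest $16.99; balance after payment $0.00.

6 payments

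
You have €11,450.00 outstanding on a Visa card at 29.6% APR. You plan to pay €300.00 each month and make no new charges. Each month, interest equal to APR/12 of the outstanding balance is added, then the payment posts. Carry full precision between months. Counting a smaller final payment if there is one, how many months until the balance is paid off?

117 months

Monthly rate r = 29.6%/12 = 2.46667% = 0.0246667.
Recurrence: B ← B·(1+r) − €300.00.
Month 1: interest €282.43; balance after payment €11,432.43.
Month 2: interest €282.00; balance after payment €11,414.43.
Closed form: n = −ln(1 − rB₀/P)/ln(1+r) = −ln(0.058556)/ln(1.02467) ≈ 116.458, so the balance reaches zero during payment 117.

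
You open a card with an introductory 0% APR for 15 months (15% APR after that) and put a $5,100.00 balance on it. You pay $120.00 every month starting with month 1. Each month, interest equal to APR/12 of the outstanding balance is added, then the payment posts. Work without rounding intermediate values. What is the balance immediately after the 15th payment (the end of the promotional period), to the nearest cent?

Promo months 1–15 at r₀ = 0%/12 = 0; months 16+ at r₁ = 15%/12 = 0.0125.
After month 15 (no interest yet): B = $5,100.00 − 15·$120.00 = $3,300.00.

$3,300.00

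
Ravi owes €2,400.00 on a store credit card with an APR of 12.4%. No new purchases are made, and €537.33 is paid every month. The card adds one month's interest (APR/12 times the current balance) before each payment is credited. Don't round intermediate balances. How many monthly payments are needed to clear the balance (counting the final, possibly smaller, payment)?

5 months

Monthly rate r = 12.4%/12 = 1.03333% = 0.0103333.
Recurrence: B ← B·(1+r) − €537.33.
Month 1: interest €24.80; balance after payment €1,887.47.
Month 2: interest €19.50; balance after payment €1,369.64.
Month 3: interest €14.15; balance after payment €846.47.
Month 4: interest €8.75; balance after payment €317.88.
Month 5: interest €3.28; balance after payment €0.00.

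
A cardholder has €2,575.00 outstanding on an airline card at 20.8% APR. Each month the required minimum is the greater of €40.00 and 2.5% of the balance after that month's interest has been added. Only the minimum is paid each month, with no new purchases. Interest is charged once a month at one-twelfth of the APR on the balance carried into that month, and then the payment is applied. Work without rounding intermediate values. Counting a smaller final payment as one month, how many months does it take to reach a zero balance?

128 months

Monthly rate r = 20.8%/12 = 1.73333% = 0.0173333.
While 2.5% of the post-interest balance exceeds €40.00, each month B ← (B·(1+r))·(1 − 0.025), i.e. B shrinks by the factor (1+r)·0.975 = 0.9919.
This holds for months 1–61. Entering month 62 the balance is €1,567.90; 2.5% of the post-interest balance is now below €40.00, so the flat €40.00 minimum applies from here.
From month 62 a fixed €40.00 at rate r clears €1,567.90 in 67 more payments. Total: 61 + 67 = 128 months.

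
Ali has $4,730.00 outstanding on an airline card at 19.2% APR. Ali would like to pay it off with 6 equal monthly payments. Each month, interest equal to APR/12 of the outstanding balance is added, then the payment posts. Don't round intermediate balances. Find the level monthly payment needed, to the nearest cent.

$833.06

Monthly rate r = 19.2%/12 = 1.6% = 0.016.
Level-payment amortization: P = B₀·r / (1 − (1+r)^(−n)) = 4730.00·0.016 / (1 − 1.016^(−6)).
Denominator 1 − (1+r)^(−6) = 0.0908453752.
P = 75.68 / 0.0908453752 ≈ 833.06.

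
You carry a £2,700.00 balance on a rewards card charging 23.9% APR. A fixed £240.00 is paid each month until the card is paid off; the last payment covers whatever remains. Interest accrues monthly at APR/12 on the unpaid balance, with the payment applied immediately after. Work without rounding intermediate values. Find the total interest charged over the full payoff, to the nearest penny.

Monthly rate r = 23.9%/12 = 1.99167% = 0.0199167.
Payoff takes n = ⌈−ln(1 − rB₀/P)/ln(1+r)⌉ = ⌈12.864⌉ = 13 payments; the last is £207.56.
Total paid = 12·£240.00 + £207.56 = £3,087.56.
Total interest = total paid − principal = £3,087.56 − £2,700.00 = £387.56.

£387.56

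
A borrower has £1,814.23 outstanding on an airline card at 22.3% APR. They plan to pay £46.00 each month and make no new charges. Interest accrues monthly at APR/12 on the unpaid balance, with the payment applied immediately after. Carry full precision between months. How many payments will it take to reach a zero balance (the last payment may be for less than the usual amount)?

72 payments

Monthly rate r = 22.3%/12 = 1.85833% = 0.0185833.
Recurrence: B ← B·(1+r) − £46.00.
Month 1: interest £33.71; balance after payment £1,801.94.
Month 2: interest £33.49; balance after payment £1,789.43.
Closed form: n = −ln(1 − rB₀/P)/ln(1+r) = −ln(0.26708)/ln(1.01858) ≈ 71.701, so the balance reaches zero during payment 72.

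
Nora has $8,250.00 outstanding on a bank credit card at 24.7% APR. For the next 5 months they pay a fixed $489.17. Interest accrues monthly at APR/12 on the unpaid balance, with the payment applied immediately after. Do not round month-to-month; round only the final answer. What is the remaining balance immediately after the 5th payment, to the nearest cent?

Monthly rate r = 24.7%/12 = 2.05833% = 0.0205833.
Each month: B ← B·(1+r) − $489.17.
Month 1: interest $169.81; balance after payment $7,930.64.
Month 2: interest $163.24; balance after payment $7,604.71.
Month 3: interest $156.53; balance after payment $7,272.07.
Month 4: interest $149.68; balance after payment $6,932.59.
Month 5: interest $142.70; balance after payment $6,586.11.

$6,586.11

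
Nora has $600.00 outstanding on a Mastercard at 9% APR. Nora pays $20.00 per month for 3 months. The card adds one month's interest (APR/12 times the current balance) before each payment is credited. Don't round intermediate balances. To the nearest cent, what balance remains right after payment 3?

$553.15

Monthly rate r = 9%/12 = 0.75% = 0.0075.
Each month: B ← B·(1+r) − $20.00.
Month 1: interest $4.50; balance after payment $584.50.
Month 2: interest $4.38; balance after payment $568.88.
Month 3: interest $4.27; balance after payment $553.15.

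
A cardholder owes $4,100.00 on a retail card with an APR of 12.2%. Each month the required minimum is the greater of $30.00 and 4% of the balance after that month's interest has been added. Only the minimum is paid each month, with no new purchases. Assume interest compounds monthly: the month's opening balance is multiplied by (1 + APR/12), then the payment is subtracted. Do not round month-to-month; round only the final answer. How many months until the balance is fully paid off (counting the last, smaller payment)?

85 months

Monthly rate r = 12.2%/12 = 1.01667% = 0.0101667.
While 4% of the post-interest balance exceeds $30.00, each month B ← (B·(1+r))·(1 − 0.04), i.e. B shrinks by the factor (1+r)·0.96 = 0.96976.
This holds for months 1–56. Entering month 57 the balance is $734.48; 4% of the post-interest balance is now below $30.00, so the flat $30.00 minimum applies from here.
From month 57 a fixed $30.00 at rate r clears $734.48 in 29 more payments. Total: 56 + 29 = 85 months.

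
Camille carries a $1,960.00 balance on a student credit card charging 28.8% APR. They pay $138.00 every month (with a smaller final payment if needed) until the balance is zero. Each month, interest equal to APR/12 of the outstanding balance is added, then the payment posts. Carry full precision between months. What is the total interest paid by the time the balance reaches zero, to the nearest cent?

$465.84

Monthly rate r = 28.8%/12 = 2.4% = 0.024.
Payoff takes n = ⌈−ln(1 − rB₀/P)/ln(1+r)⌉ = ⌈17.576⌉ = 18 payments; the last is $79.84.
Total paid = 17·$138.00 + $79.84 = $2,425.84.
Total interest = total paid − principal = $2,425.84 − $1,960.00 = $465.84.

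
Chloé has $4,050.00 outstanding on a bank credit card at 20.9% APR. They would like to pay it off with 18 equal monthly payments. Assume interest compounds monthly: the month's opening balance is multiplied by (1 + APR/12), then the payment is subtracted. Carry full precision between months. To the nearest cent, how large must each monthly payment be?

$264.05

Monthly rate r = 20.9%/12 = 1.74167% = 0.0174167.
Level-payment amortization: P = B₀·r / (1 − (1+r)^(−n)) = 4050.00·0.0174167 / (1 − 1.01742^(−18)).
Denominator 1 − (1+r)^(−18) = 0.267140467.
P = 70.5375 / 0.267140467 ≈ 264.05.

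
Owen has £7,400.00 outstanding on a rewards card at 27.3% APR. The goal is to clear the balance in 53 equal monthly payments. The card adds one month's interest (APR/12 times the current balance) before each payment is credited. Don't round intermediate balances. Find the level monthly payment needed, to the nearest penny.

£241.72

Monthly rate r = 27.3%/12 = 2.275% = 0.02275.
Level-payment amortization: P = B₀·r / (1 − (1+r)^(−n)) = 7400.00·0.02275 / (1 − 1.02275^(−53)).
Denominator 1 − (1+r)^(−53) = 0.696459163.
P = 168.35 / 0.696459163 ≈ 241.72.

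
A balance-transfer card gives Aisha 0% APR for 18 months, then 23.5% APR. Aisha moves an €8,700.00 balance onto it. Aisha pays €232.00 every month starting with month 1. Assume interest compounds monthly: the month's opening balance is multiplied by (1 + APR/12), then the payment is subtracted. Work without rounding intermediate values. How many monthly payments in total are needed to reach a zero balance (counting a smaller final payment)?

Promo months 1–18 at r₀ = 0%/12 = 0; months 19+ at r₁ = 23.5%/12 = 0.0195833.
After month 18 (no interest yet): B = €8,700.00 − 18·€232.00 = €4,524.00.
Then at r₁ with €232.00/mo: n₂ = −ln(1 − r₁·B/P)/ln(1+r₁) ≈ 24.80 → 25 more payments.

43 payments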